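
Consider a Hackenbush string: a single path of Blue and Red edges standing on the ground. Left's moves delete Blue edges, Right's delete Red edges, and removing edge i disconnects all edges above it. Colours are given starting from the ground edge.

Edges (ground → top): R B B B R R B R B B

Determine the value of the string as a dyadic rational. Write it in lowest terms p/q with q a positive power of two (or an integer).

-105/512

Recurse on prefixes of the 10-edge string R B B B R R B R B B:
v_1 [R]  L=[(no moves)]  R=[0]  → -1
v_2 [RB]  L=[-1]  R=[0]  → -1/2
v_3 [RBB]  L=[-1; -1/2]  R=[0]  → -1/4
v_4 [RBBB]  L=[-1; -1/2; -1/4]  R=[0]  → -1/8
v_5 [RBBBR]  L=[-1; -1/2; -1/4]  R=[-1/8; 0]  → -3/16
v_6 [RBBBRR]  L=[-1; -1/2; -1/4]  R=[-3/16; -1/8; 0]  → -7/32
v_7 [RBBBRRB]  L=[-1; -1/2; -1/4; -7/32]  R=[-3/16; -1/8; 0]  → -13/64
v_8 [RBBBRRBR]  L=[-1; -1/2; -1/4; -7/32]  R=[-13/64; -3/16; -1/8; 0]  → -27/128
v_9 [RBBBRRBRB]  L=[-1; -1/2; -1/4; -7/32; -27/128]  R=[-13/64; -3/16; -1/8; 0]  → -53/256
v_10 [RBBBRRBRBB]  L=[-1; -1/2; -1/4; -7/32; -27/128; -53/256]  R=[-13/64; -3/16; -1/8; 0]  → -105/512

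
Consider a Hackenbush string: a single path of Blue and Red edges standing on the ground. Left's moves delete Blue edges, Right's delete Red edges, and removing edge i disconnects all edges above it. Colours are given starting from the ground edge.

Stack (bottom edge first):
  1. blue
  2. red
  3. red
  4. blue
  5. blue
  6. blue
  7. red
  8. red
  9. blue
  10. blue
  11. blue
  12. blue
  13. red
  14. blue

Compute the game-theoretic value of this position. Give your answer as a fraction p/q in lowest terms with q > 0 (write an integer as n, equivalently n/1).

3707/8192

b: Left { 0 }, Right { none } -> simplest 1
br: Left { 0 }, Right { 1 } -> simplest 1/2
brr: Left { 0 }, Right { 1/2; 1 } -> simplest 1/4
brrb: Left { 0; 1/4 }, Right { 1/2; 1 } -> simplest 3/8
brrbb: Left { 0; 1/4; 3/8 }, Right { 1/2; 1 } -> simplest 7/16
brrbbb: Left { 0; 1/4; 3/8; 7/16 }, Right { 1/2; 1 } -> simplest 15/32
brrbbbr: Left { 0; 1/4; 3/8; 7/16 }, Right { 15/32; 1/2; 1 } -> simplest 29/64
brrbbbrr: Left { 0; 1/4; 3/8; 7/16 }, Right { 29/64; 15/32; 1/2; 1 } -> simplest 57/128
brrbbbrrb: Left { 0; 1/4; 3/8; 7/16; 57/128 }, Right { 29/64; 15/32; 1/2; 1 } -> simplest 115/256
brrbbbrrbb: Left { 0; 1/4; 3/8; 7/16; 57/128; 115/256 }, Right { 29/64; 15/32; 1/2; 1 } -> simplest 231/512
brrbbbrrbbb: Left { 0; 1/4; 3/8; 7/16; 57/128; 115/256; 231/512 }, Right { 29/64; 15/32; 1/2; 1 } -> simplest 463/1024
brrbbbrrbbbb: Left { 0; 1/4; 3/8; 7/16; 57/128; 115/256; 231/512; 463/1024 }, Right { 29/64; 15/32; 1/2; 1 } -> simplest 927/2048
brrbbbrrbbbbr: Left { 0; 1/4; 3/8; 7/16; 57/128; 115/256; 231/512; 463/1024 }, Right { 927/2048; 29/64; 15/32; 1/2; 1 } -> simplest 1853/4096
brrbbbrrbbbbrb: Left { 0; 1/4; 3/8; 7/16; 57/128; 115/256; 231/512; 463/1024; 1853/4096 }, Right { 927/2048; 29/64; 15/32; 1/2; 1 } -> simplest 3707/8192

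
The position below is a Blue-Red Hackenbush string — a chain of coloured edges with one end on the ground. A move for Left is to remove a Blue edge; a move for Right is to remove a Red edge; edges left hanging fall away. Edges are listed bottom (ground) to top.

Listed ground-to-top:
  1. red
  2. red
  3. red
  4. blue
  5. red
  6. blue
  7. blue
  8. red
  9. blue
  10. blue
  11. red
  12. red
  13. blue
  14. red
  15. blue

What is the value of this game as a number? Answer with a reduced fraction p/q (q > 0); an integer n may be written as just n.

-10549/4096

step 1: add red to get r; options L={ — } R={ 0 } gives -1
step 2: add red to get rr; options L={ — } R={ -1,0 } gives -2
step 3: add red to get rrr; options L={ — } R={ -2,-1,0 } gives -3
step 4: add blue to get rrrb; options L={ -3 } R={ -2,-1,0 } gives -5/2
step 5: add red to get rrrbr; options L={ -3 } R={ -5/2,-2,-1,0 } gives -11/4
step 6: add blue to get rrrbrb; options L={ -3,-11/4 } R={ -5/2,-2,-1,0 } gives -21/8
step 7: add blue to get rrrbrbb; options L={ -3,-11/4,-21/8 } R={ -5/2,-2,-1,0 } gives -41/16
step 8: add red to get rrrbrbbr; options L={ -3,-11/4,-21/8 } R={ -41/16,-5/2,-2,-1,0 } gives -83/32
step 9: add blue to get rrrbrbbrb; options L={ -3,-11/4,-21/8,-83/32 } R={ -41/16,-5/2,-2,-1,0 } gives -165/64
step 10: add blue to get rrrbrbbrbb; options L={ -3,-11/4,-21/8,-83/32,-165/64 } R={ -41/16,-5/2,-2,-1,0 } gives -329/128
step 11: add red to get rrrbrbbrbbr; options L={ -3,-11/4,-21/8,-83/32,-165/64 } R={ -329/128,-41/16,-5/2,-2,-1,0 } gives -659/256
step 12: add red to get rrrbrbbrbbrr; options L={ -3,-11/4,-21/8,-83/32,-165/64 } R={ -659/256,-329/128,-41/16,-5/2,-2,-1,0 } gives -1319/512
step 13: add blue to get rrrbrbbrbbrrb; options L={ -3,-11/4,-21/8,-83/32,-165/64,-1319/512 } R={ -659/256,-329/128,-41/16,-5/2,-2,-1,0 } gives -2637/1024
step 14: add red to get rrrbrbbrbbrrbr; options L={ -3,-11/4,-21/8,-83/32,-165/64,-1319/512 } R={ -2637/1024,-659/256,-329/128,-41/16,-5/2,-2,-1,0 } gives -5275/2048
step 15: add blue to get rrrbrbbrbbrrbrb; options L={ -3,-11/4,-21/8,-83/32,-165/64,-1319/512,-5275/2048 } R={ -2637/1024,-659/256,-329/128,-41/16,-5/2,-2,-1,0 } gives -10549/4096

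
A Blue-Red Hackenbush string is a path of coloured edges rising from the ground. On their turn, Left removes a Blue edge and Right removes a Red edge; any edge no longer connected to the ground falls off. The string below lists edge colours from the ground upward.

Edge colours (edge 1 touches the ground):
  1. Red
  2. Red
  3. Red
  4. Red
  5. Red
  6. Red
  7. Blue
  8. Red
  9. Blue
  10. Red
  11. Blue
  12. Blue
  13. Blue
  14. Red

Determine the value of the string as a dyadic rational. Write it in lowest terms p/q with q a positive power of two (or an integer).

-1443/256

Prefix values for Red Red Red Red Red Red Blue Red Blue Red Blue Blue Blue Red via {L|R} + simplicity:
G(R) = {  | 0 } => -1
G(RR) = {  | -1, 0 } => -2
G(RRR) = {  | -2, -1, 0 } => -3
G(RRRR) = {  | -3, -2, -1, 0 } => -4
G(RRRRR) = {  | -4, -3, -2, -1, 0 } => -5
G(RRRRRR) = {  | -5, -4, -3, -2, -1, 0 } => -6
G(RRRRRRB) = { -6 | -5, -4, -3, -2, -1, 0 } => -11/2
G(RRRRRRBR) = { -6 | -11/2, -5, -4, -3, -2, -1, 0 } => -23/4
G(RRRRRRBRB) = { -6, -23/4 | -11/2, -5, -4, -3, -2, -1, 0 } => -45/8
G(RRRRRRBRBR) = { -6, -23/4 | -45/8, -11/2, -5, -4, -3, -2, -1, 0 } => -91/16
G(RRRRRRBRBRB) = { -6, -23/4, -91/16 | -45/8, -11/2, -5, -4, -3, -2, -1, 0 } => -181/32
G(RRRRRRBRBRBB) = { -6, -23/4, -91/16, -181/32 | -45/8, -11/2, -5, -4, -3, -2, -1, 0 } => -361/64
G(RRRRRRBRBRBBB) = { -6, -23/4, -91/16, -181/32, -361/64 | -45/8, -11/2, -5, -4, -3, -2, -1, 0 } => -721/128
G(RRRRRRBRBRBBBR) = { -6, -23/4, -91/16, -181/32, -361/64 | -721/128, -45/8, -11/2, -5, -4, -3, -2, -1, 0 } => -1443/256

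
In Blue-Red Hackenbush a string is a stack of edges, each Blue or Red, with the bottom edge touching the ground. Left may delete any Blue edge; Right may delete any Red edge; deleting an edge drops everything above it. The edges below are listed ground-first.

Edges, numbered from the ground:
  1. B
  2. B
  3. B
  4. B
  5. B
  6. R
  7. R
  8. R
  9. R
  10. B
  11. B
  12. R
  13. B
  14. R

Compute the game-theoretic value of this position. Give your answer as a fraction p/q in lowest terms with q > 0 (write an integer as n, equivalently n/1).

Build g(s[:k]) for k = 1..14, string s = B B B B B R R R R B B R B R.
B: Left { 0 }, Right { (no moves) } gives simplest 1
BB: Left { 0 1 }, Right { (no moves) } gives simplest 2
BBB: Left { 0 1 2 }, Right { (no moves) } gives simplest 3
BBBB: Left { 0 1 2 3 }, Right { (no moves) } gives simplest 4
BBBBB: Left { 0 1 2 3 4 }, Right { (no moves) } gives simplest 5
BBBBBR: Left { 0 1 2 3 4 }, Right { 5 } gives simplest 9/2
BBBBBRR: Left { 0 1 2 3 4 }, Right { 9/2 5 } gives simplest 17/4
BBBBBRRR: Left { 0 1 2 3 4 }, Right { 17/4 9/2 5 } gives simplest 33/8
BBBBBRRRR: Left { 0 1 2 3 4 }, Right { 33/8 17/4 9/2 5 } gives simplest 65/16
BBBBBRRRRB: Left { 0 1 2 3 4 65/16 }, Right { 33/8 17/4 9/2 5 } gives simplest 131/32
BBBBBRRRRBB: Left { 0 1 2 3 4 65/16 131/32 }, Right { 33/8 17/4 9/2 5 } gives simplest 263/64
BBBBBRRRRBBR: Left { 0 1 2 3 4 65/16 131/32 }, Right { 263/64 33/8 17/4 9/2 5 } gives simplest 525/128
BBBBBRRRRBBRB: Left { 0 1 2 3 4 65/16 131/32 525/128 }, Right { 263/64 33/8 17/4 9/2 5 } gives simplest 1051/256
BBBBBRRRRBBRBR: Left { 0 1 2 3 4 65/16 131/32 525/128 }, Right { 1051/256 263/64 33/8 17/4 9/2 5 } gives simplest 2101/512

2101/512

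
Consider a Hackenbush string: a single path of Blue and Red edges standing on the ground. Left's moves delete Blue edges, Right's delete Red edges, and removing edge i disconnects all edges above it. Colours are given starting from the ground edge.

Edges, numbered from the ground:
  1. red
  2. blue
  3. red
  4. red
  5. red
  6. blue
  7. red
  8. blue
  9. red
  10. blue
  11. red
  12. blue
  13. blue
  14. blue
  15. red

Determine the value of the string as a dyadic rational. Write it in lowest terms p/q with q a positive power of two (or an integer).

value(r) = { ∅ | 0 } gives -1
value(rb) = { -1 | 0 } gives -1/2
value(rbr) = { -1 | -1/2 0 } gives -3/4
value(rbrr) = { -1 | -3/4 -1/2 0 } gives -7/8
value(rbrrr) = { -1 | -7/8 -3/4 -1/2 0 } gives -15/16
value(rbrrrb) = { -1 -15/16 | -7/8 -3/4 -1/2 0 } gives -29/32
value(rbrrrbr) = { -1 -15/16 | -29/32 -7/8 -3/4 -1/2 0 } gives -59/64
value(rbrrrbrb) = { -1 -15/16 -59/64 | -29/32 -7/8 -3/4 -1/2 0 } gives -117/128
value(rbrrrbrbr) = { -1 -15/16 -59/64 | -117/128 -29/32 -7/8 -3/4 -1/2 0 } gives -235/256
value(rbrrrbrbrb) = { -1 -15/16 -59/64 -235/256 | -117/128 -29/32 -7/8 -3/4 -1/2 0 } gives -469/512
value(rbrrrbrbrbr) = { -1 -15/16 -59/64 -235/256 | -469/512 -117/128 -29/32 -7/8 -3/4 -1/2 0 } gives -939/1024
value(rbrrrbrbrbrb) = { -1 -15/16 -59/64 -235/256 -939/1024 | -469/512 -117/128 -29/32 -7/8 -3/4 -1/2 0 } gives -1877/2048
value(rbrrrbrbrbrbb) = { -1 -15/16 -59/64 -235/256 -939/1024 -1877/2048 | -469/512 -117/128 -29/32 -7/8 -3/4 -1/2 0 } gives -3753/4096
value(rbrrrbrbrbrbbb) = { -1 -15/16 -59/64 -235/256 -939/1024 -1877/2048 -3753/4096 | -469/512 -117/128 -29/32 -7/8 -3/4 -1/2 0 } gives -7505/8192
value(rbrrrbrbrbrbbbr) = { -1 -15/16 -59/64 -235/256 -939/1024 -1877/2048 -3753/4096 | -7505/8192 -469/512 -117/128 -29/32 -7/8 -3/4 -1/2 0 } gives -15011/16384

-15011/16384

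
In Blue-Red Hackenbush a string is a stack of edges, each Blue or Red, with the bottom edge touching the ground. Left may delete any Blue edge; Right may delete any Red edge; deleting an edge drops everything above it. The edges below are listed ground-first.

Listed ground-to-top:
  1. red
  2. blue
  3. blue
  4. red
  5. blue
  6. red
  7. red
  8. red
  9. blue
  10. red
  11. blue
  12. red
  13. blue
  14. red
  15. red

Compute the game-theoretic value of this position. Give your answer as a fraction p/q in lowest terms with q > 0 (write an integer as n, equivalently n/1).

Recurse on prefixes of the 15-edge string red blue blue red blue red red red blue red blue red blue red red:
g(r) = {  | 0 } ⇒ -1
g(rb) = { -1 | 0 } ⇒ -1/2
g(rbb) = { -1,-1/2 | 0 } ⇒ -1/4
g(rbbr) = { -1,-1/2 | -1/4,0 } ⇒ -3/8
g(rbbrb) = { -1,-1/2,-3/8 | -1/4,0 } ⇒ -5/16
g(rbbrbr) = { -1,-1/2,-3/8 | -5/16,-1/4,0 } ⇒ -11/32
g(rbbrbrr) = { -1,-1/2,-3/8 | -11/32,-5/16,-1/4,0 } ⇒ -23/64
g(rbbrbrrr) = { -1,-1/2,-3/8 | -23/64,-11/32,-5/16,-1/4,0 } ⇒ -47/128
g(rbbrbrrrb) = { -1,-1/2,-3/8,-47/128 | -23/64,-11/32,-5/16,-1/4,0 } ⇒ -93/256
g(rbbrbrrrbr) = { -1,-1/2,-3/8,-47/128 | -93/256,-23/64,-11/32,-5/16,-1/4,0 } ⇒ -187/512
g(rbbrbrrrbrb) = { -1,-1/2,-3/8,-47/128,-187/512 | -93/256,-23/64,-11/32,-5/16,-1/4,0 } ⇒ -373/1024
g(rbbrbrrrbrbr) = { -1,-1/2,-3/8,-47/128,-187/512 | -373/1024,-93/256,-23/64,-11/32,-5/16,-1/4,0 } ⇒ -747/2048
g(rbbrbrrrbrbrb) = { -1,-1/2,-3/8,-47/128,-187/512,-747/2048 | -373/1024,-93/256,-23/64,-11/32,-5/16,-1/4,0 } ⇒ -1493/4096
g(rbbrbrrrbrbrbr) = { -1,-1/2,-3/8,-47/128,-187/512,-747/2048 | -1493/4096,-373/1024,-93/256,-23/64,-11/32,-5/16,-1/4,0 } ⇒ -2987/8192
g(rbbrbrrrbrbrbrr) = { -1,-1/2,-3/8,-47/128,-187/512,-747/2048 | -2987/8192,-1493/4096,-373/1024,-93/256,-23/64,-11/32,-5/16,-1/4,0 } ⇒ -5975/16384

-5975/16384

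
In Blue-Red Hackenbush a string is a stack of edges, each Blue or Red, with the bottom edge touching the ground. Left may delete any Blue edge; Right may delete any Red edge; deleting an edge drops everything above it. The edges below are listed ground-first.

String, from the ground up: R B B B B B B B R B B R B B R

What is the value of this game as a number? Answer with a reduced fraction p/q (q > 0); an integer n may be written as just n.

-147/16384

Build v(s[:k]) for k = 1..15, string s = R B B B B B B B R B B R B B R.
step 1: add R to get R; options L={ ∅ } R={ 0 } → -1
step 2: add B to get RB; options L={ -1 } R={ 0 } → -1/2
step 3: add B to get RBB; options L={ -1,-1/2 } R={ 0 } → -1/4
step 4: add B to get RBBB; options L={ -1,-1/2,-1/4 } R={ 0 } → -1/8
step 5: add B to get RBBBB; options L={ -1,-1/2,-1/4,-1/8 } R={ 0 } → -1/16
step 6: add B to get RBBBBB; options L={ -1,-1/2,-1/4,-1/8,-1/16 } R={ 0 } → -1/32
step 7: add B to get RBBBBBB; options L={ -1,-1/2,-1/4,-1/8,-1/16,-1/32 } R={ 0 } → -1/64
step 8: add B to get RBBBBBBB; options L={ -1,-1/2,-1/4,-1/8,-1/16,-1/32,-1/64 } R={ 0 } → -1/128
step 9: add R to get RBBBBBBBR; options L={ -1,-1/2,-1/4,-1/8,-1/16,-1/32,-1/64 } R={ -1/128,0 } → -3/256
step 10: add B to get RBBBBBBBRB; options L={ -1,-1/2,-1/4,-1/8,-1/16,-1/32,-1/64,-3/256 } R={ -1/128,0 } → -5/512
step 11: add B to get RBBBBBBBRBB; options L={ -1,-1/2,-1/4,-1/8,-1/16,-1/32,-1/64,-3/256,-5/512 } R={ -1/128,0 } → -9/1024
step 12: add R to get RBBBBBBBRBBR; options L={ -1,-1/2,-1/4,-1/8,-1/16,-1/32,-1/64,-3/256,-5/512 } R={ -9/1024,-1/128,0 } → -19/2048
step 13: add B to get RBBBBBBBRBBRB; options L={ -1,-1/2,-1/4,-1/8,-1/16,-1/32,-1/64,-3/256,-5/512,-19/2048 } R={ -9/1024,-1/128,0 } → -37/4096
step 14: add B to get RBBBBBBBRBBRBB; options L={ -1,-1/2,-1/4,-1/8,-1/16,-1/32,-1/64,-3/256,-5/512,-19/2048,-37/4096 } R={ -9/1024,-1/128,0 } → -73/8192
step 15: add R to get RBBBBBBBRBBRBBR; options L={ -1,-1/2,-1/4,-1/8,-1/16,-1/32,-1/64,-3/256,-5/512,-19/2048,-37/4096 } R={ -73/8192,-9/1024,-1/128,0 } → -147/16384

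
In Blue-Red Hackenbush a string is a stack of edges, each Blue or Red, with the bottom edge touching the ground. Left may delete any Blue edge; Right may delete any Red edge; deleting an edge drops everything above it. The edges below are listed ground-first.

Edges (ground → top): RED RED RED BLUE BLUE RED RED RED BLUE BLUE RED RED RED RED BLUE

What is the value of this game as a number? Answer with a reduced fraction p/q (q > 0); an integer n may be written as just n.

-10045/4096

g(R) = { · | 0 } -> -1
g(RR) = { · | -1, 0 } -> -2
g(RRR) = { · | -2, -1, 0 } -> -3
g(RRRB) = { -3 | -2, -1, 0 } -> -5/2
g(RRRBB) = { -3, -5/2 | -2, -1, 0 } -> -9/4
g(RRRBBR) = { -3, -5/2 | -9/4, -2, -1, 0 } -> -19/8
g(RRRBBRR) = { -3, -5/2 | -19/8, -9/4, -2, -1, 0 } -> -39/16
g(RRRBBRRR) = { -3, -5/2 | -39/16, -19/8, -9/4, -2, -1, 0 } -> -79/32
g(RRRBBRRRB) = { -3, -5/2, -79/32 | -39/16, -19/8, -9/4, -2, -1, 0 } -> -157/64
g(RRRBBRRRBB) = { -3, -5/2, -79/32, -157/64 | -39/16, -19/8, -9/4, -2, -1, 0 } -> -313/128
g(RRRBBRRRBBR) = { -3, -5/2, -79/32, -157/64 | -313/128, -39/16, -19/8, -9/4, -2, -1, 0 } -> -627/256
g(RRRBBRRRBBRR) = { -3, -5/2, -79/32, -157/64 | -627/256, -313/128, -39/16, -19/8, -9/4, -2, -1, 0 } -> -1255/512
g(RRRBBRRRBBRRR) = { -3, -5/2, -79/32, -157/64 | -1255/512, -627/256, -313/128, -39/16, -19/8, -9/4, -2, -1, 0 } -> -2511/1024
g(RRRBBRRRBBRRRR) = { -3, -5/2, -79/32, -157/64 | -2511/1024, -1255/512, -627/256, -313/128, -39/16, -19/8, -9/4, -2, -1, 0 } -> -5023/2048
g(RRRBBRRRBBRRRRB) = { -3, -5/2, -79/32, -157/64, -5023/2048 | -2511/1024, -1255/512, -627/256, -313/128, -39/16, -19/8, -9/4, -2, -1, 0 } -> -10045/4096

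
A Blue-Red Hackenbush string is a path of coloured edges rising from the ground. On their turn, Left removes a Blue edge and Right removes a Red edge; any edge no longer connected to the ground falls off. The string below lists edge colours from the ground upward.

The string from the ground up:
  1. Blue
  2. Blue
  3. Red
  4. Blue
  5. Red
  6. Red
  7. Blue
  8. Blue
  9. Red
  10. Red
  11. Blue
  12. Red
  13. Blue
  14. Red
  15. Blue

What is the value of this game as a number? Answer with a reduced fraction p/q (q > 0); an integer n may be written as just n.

1 of 15 · B · max L 0 · min R +∞ ⇒ 1
2 of 15 · BB · max L 1 · min R +∞ ⇒ 2
3 of 15 · BBR · max L 1 · min R 2 ⇒ 3/2
4 of 15 · BBRB · max L 3/2 · min R 2 ⇒ 7/4
5 of 15 · BBRBR · max L 3/2 · min R 7/4 ⇒ 13/8
6 of 15 · BBRBRR · max L 3/2 · min R 13/8 ⇒ 25/16
7 of 15 · BBRBRRB · max L 25/16 · min R 13/8 ⇒ 51/32
8 of 15 · BBRBRRBB · max L 51/32 · min R 13/8 ⇒ 103/64
9 of 15 · BBRBRRBBR · max L 51/32 · min R 103/64 ⇒ 205/128
10 of 15 · BBRBRRBBRR · max L 51/32 · min R 205/128 ⇒ 409/256
11 of 15 · BBRBRRBBRRB · max L 409/256 · min R 205/128 ⇒ 819/512
12 of 15 · BBRBRRBBRRBR · max L 409/256 · min R 819/512 ⇒ 1637/1024
13 of 15 · BBRBRRBBRRBRB · max L 1637/1024 · min R 819/512 ⇒ 3275/2048
14 of 15 · BBRBRRBBRRBRBR · max L 1637/1024 · min R 3275/2048 ⇒ 6549/4096
15 of 15 · BBRBRRBBRRBRBRB · max L 6549/4096 · min R 3275/2048 ⇒ 13099/8192

13099/8192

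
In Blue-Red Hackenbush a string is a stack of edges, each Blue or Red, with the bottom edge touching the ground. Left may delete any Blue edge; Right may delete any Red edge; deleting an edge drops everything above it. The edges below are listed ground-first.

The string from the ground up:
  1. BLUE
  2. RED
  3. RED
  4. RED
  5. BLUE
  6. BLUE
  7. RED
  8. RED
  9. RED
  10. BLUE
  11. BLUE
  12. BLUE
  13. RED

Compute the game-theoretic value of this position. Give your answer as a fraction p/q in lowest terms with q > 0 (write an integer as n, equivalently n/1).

797/4096

Build G(s[:k]) for k = 1..13, string s = BLUE RED RED RED BLUE BLUE RED RED RED BLUE BLUE BLUE RED.
G_1 [B]  L=[0]  R=[none]  → 1
G_2 [BR]  L=[0]  R=[1]  → 1/2
G_3 [BRR]  L=[0]  R=[1/2; 1]  → 1/4
G_4 [BRRR]  L=[0]  R=[1/4; 1/2; 1]  → 1/8
G_5 [BRRRB]  L=[0; 1/8]  R=[1/4; 1/2; 1]  → 3/16
G_6 [BRRRBB]  L=[0; 1/8; 3/16]  R=[1/4; 1/2; 1]  → 7/32
G_7 [BRRRBBR]  L=[0; 1/8; 3/16]  R=[7/32; 1/4; 1/2; 1]  → 13/64
G_8 [BRRRBBRR]  L=[0; 1/8; 3/16]  R=[13/64; 7/32; 1/4; 1/2; 1]  → 25/128
G_9 [BRRRBBRRR]  L=[0; 1/8; 3/16]  R=[25/128; 13/64; 7/32; 1/4; 1/2; 1]  → 49/256
G_10 [BRRRBBRRRB]  L=[0; 1/8; 3/16; 49/256]  R=[25/128; 13/64; 7/32; 1/4; 1/2; 1]  → 99/512
G_11 [BRRRBBRRRBB]  L=[0; 1/8; 3/16; 49/256; 99/512]  R=[25/128; 13/64; 7/32; 1/4; 1/2; 1]  → 199/1024
G_12 [BRRRBBRRRBBB]  L=[0; 1/8; 3/16; 49/256; 99/512; 199/1024]  R=[25/128; 13/64; 7/32; 1/4; 1/2; 1]  → 399/2048
G_13 [BRRRBBRRRBBBR]  L=[0; 1/8; 3/16; 49/256; 99/512; 199/1024]  R=[399/2048; 25/128; 13/64; 7/32; 1/4; 1/2; 1]  → 797/4096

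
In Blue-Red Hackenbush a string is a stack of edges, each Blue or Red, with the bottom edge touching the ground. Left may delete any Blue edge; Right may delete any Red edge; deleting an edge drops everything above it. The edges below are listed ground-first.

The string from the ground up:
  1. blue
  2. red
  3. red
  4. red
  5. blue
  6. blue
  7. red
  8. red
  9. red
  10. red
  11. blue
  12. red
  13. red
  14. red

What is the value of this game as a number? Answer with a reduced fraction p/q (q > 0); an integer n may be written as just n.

1553/8192

Recurse on prefixes of the 14-edge string blue red red red blue blue red red red red blue red red red:
v_1 [b]  L=[0]  R=[]  ⇒ 1
v_2 [br]  L=[0]  R=[1]  ⇒ 1/2
v_3 [brr]  L=[0]  R=[1/2; 1]  ⇒ 1/4
v_4 [brrr]  L=[0]  R=[1/4; 1/2; 1]  ⇒ 1/8
v_5 [brrrb]  L=[0; 1/8]  R=[1/4; 1/2; 1]  ⇒ 3/16
v_6 [brrrbb]  L=[0; 1/8; 3/16]  R=[1/4; 1/2; 1]  ⇒ 7/32
v_7 [brrrbbr]  L=[0; 1/8; 3/16]  R=[7/32; 1/4; 1/2; 1]  ⇒ 13/64
v_8 [brrrbbrr]  L=[0; 1/8; 3/16]  R=[13/64; 7/32; 1/4; 1/2; 1]  ⇒ 25/128
v_9 [brrrbbrrr]  L=[0; 1/8; 3/16]  R=[25/128; 13/64; 7/32; 1/4; 1/2; 1]  ⇒ 49/256
v_10 [brrrbbrrrr]  L=[0; 1/8; 3/16]  R=[49/256; 25/128; 13/64; 7/32; 1/4; 1/2; 1]  ⇒ 97/512
v_11 [brrrbbrrrrb]  L=[0; 1/8; 3/16; 97/512]  R=[49/256; 25/128; 13/64; 7/32; 1/4; 1/2; 1]  ⇒ 195/1024
v_12 [brrrbbrrrrbr]  L=[0; 1/8; 3/16; 97/512]  R=[195/1024; 49/256; 25/128; 13/64; 7/32; 1/4; 1/2; 1]  ⇒ 389/2048
v_13 [brrrbbrrrrbrr]  L=[0; 1/8; 3/16; 97/512]  R=[389/2048; 195/1024; 49/256; 25/128; 13/64; 7/32; 1/4; 1/2; 1]  ⇒ 777/4096
v_14 [brrrbbrrrrbrrr]  L=[0; 1/8; 3/16; 97/512]  R=[777/4096; 389/2048; 195/1024; 49/256; 25/128; 13/64; 7/32; 1/4; 1/2; 1]  ⇒ 1553/8192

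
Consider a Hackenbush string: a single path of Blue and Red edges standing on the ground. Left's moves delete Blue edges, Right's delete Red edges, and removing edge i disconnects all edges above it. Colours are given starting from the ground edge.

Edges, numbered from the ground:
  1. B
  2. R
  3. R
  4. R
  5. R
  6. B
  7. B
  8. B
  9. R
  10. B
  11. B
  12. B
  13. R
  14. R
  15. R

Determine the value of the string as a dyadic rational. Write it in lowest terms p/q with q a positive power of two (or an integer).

1905/16384

Recurse on prefixes of the 15-edge string B R R R R B B B R B B B R R R:
B: Left { 0 }, Right { · } — simplest 1
BR: Left { 0 }, Right { 1 } — simplest 1/2
BRR: Left { 0 }, Right { 1/2; 1 } — simplest 1/4
BRRR: Left { 0 }, Right { 1/4; 1/2; 1 } — simplest 1/8
BRRRR: Left { 0 }, Right { 1/8; 1/4; 1/2; 1 } — simplest 1/16
BRRRRB: Left { 0; 1/16 }, Right { 1/8; 1/4; 1/2; 1 } — simplest 3/32
BRRRRBB: Left { 0; 1/16; 3/32 }, Right { 1/8; 1/4; 1/2; 1 } — simplest 7/64
BRRRRBBB: Left { 0; 1/16; 3/32; 7/64 }, Right { 1/8; 1/4; 1/2; 1 } — simplest 15/128
BRRRRBBBR: Left { 0; 1/16; 3/32; 7/64 }, Right { 15/128; 1/8; 1/4; 1/2; 1 } — simplest 29/256
BRRRRBBBRB: Left { 0; 1/16; 3/32; 7/64; 29/256 }, Right { 15/128; 1/8; 1/4; 1/2; 1 } — simplest 59/512
BRRRRBBBRBB: Left { 0; 1/16; 3/32; 7/64; 29/256; 59/512 }, Right { 15/128; 1/8; 1/4; 1/2; 1 } — simplest 119/1024
BRRRRBBBRBBB: Left { 0; 1/16; 3/32; 7/64; 29/256; 59/512; 119/1024 }, Right { 15/128; 1/8; 1/4; 1/2; 1 } — simplest 239/2048
BRRRRBBBRBBBR: Left { 0; 1/16; 3/32; 7/64; 29/256; 59/512; 119/1024 }, Right { 239/2048; 15/128; 1/8; 1/4; 1/2; 1 } — simplest 477/4096
BRRRRBBBRBBBRR: Left { 0; 1/16; 3/32; 7/64; 29/256; 59/512; 119/1024 }, Right { 477/4096; 239/2048; 15/128; 1/8; 1/4; 1/2; 1 } — simplest 953/8192
BRRRRBBBRBBBRRR: Left { 0; 1/16; 3/32; 7/64; 29/256; 59/512; 119/1024 }, Right { 953/8192; 477/4096; 239/2048; 15/128; 1/8; 1/4; 1/2; 1 } — simplest 1905/16384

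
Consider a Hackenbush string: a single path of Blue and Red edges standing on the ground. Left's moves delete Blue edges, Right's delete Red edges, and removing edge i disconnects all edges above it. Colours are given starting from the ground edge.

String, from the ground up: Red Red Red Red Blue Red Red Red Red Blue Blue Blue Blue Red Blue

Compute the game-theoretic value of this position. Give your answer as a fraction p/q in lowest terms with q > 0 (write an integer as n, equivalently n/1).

Recurse on prefixes of the 15-edge string Red Red Red Red Blue Red Red Red Red Blue Blue Blue Blue Red Blue:
g(R) = { — | 0 } gives -1
g(RR) = { — | -1, 0 } gives -2
g(RRR) = { — | -2, -1, 0 } gives -3
g(RRRR) = { — | -3, -2, -1, 0 } gives -4
g(RRRRB) = { -4 | -3, -2, -1, 0 } gives -7/2
g(RRRRBR) = { -4 | -7/2, -3, -2, -1, 0 } gives -15/4
g(RRRRBRR) = { -4 | -15/4, -7/2, -3, -2, -1, 0 } gives -31/8
g(RRRRBRRR) = { -4 | -31/8, -15/4, -7/2, -3, -2, -1, 0 } gives -63/16
g(RRRRBRRRR) = { -4 | -63/16, -31/8, -15/4, -7/2, -3, -2, -1, 0 } gives -127/32
g(RRRRBRRRRB) = { -4, -127/32 | -63/16, -31/8, -15/4, -7/2, -3, -2, -1, 0 } gives -253/64
g(RRRRBRRRRBB) = { -4, -127/32, -253/64 | -63/16, -31/8, -15/4, -7/2, -3, -2, -1, 0 } gives -505/128
g(RRRRBRRRRBBB) = { -4, -127/32, -253/64, -505/128 | -63/16, -31/8, -15/4, -7/2, -3, -2, -1, 0 } gives -1009/256
g(RRRRBRRRRBBBB) = { -4, -127/32, -253/64, -505/128, -1009/256 | -63/16, -31/8, -15/4, -7/2, -3, -2, -1, 0 } gives -2017/512
g(RRRRBRRRRBBBBR) = { -4, -127/32, -253/64, -505/128, -1009/256 | -2017/512, -63/16, -31/8, -15/4, -7/2, -3, -2, -1, 0 } gives -4035/1024
g(RRRRBRRRRBBBBRB) = { -4, -127/32, -253/64, -505/128, -1009/256, -4035/1024 | -2017/512, -63/16, -31/8, -15/4, -7/2, -3, -2, -1, 0 } gives -8069/2048

-8069/2048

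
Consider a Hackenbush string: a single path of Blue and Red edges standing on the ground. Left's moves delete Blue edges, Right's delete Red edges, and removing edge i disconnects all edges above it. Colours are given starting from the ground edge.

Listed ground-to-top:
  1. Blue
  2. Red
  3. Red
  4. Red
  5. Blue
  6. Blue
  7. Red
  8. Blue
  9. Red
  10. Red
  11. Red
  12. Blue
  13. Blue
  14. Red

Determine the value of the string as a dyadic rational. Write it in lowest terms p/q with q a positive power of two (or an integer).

value(B) = { 0 |  } gives 1
value(BR) = { 0 | 1 } gives 1/2
value(BRR) = { 0 | 1/2 1 } gives 1/4
value(BRRR) = { 0 | 1/4 1/2 1 } gives 1/8
value(BRRRB) = { 0 1/8 | 1/4 1/2 1 } gives 3/16
value(BRRRBB) = { 0 1/8 3/16 | 1/4 1/2 1 } gives 7/32
value(BRRRBBR) = { 0 1/8 3/16 | 7/32 1/4 1/2 1 } gives 13/64
value(BRRRBBRB) = { 0 1/8 3/16 13/64 | 7/32 1/4 1/2 1 } gives 27/128
value(BRRRBBRBR) = { 0 1/8 3/16 13/64 | 27/128 7/32 1/4 1/2 1 } gives 53/256
value(BRRRBBRBRR) = { 0 1/8 3/16 13/64 | 53/256 27/128 7/32 1/4 1/2 1 } gives 105/512
value(BRRRBBRBRRR) = { 0 1/8 3/16 13/64 | 105/512 53/256 27/128 7/32 1/4 1/2 1 } gives 209/1024
value(BRRRBBRBRRRB) = { 0 1/8 3/16 13/64 209/1024 | 105/512 53/256 27/128 7/32 1/4 1/2 1 } gives 419/2048
value(BRRRBBRBRRRBB) = { 0 1/8 3/16 13/64 209/1024 419/2048 | 105/512 53/256 27/128 7/32 1/4 1/2 1 } gives 839/4096
value(BRRRBBRBRRRBBR) = { 0 1/8 3/16 13/64 209/1024 419/2048 | 839/4096 105/512 53/256 27/128 7/32 1/4 1/2 1 } gives 1677/8192

1677/8192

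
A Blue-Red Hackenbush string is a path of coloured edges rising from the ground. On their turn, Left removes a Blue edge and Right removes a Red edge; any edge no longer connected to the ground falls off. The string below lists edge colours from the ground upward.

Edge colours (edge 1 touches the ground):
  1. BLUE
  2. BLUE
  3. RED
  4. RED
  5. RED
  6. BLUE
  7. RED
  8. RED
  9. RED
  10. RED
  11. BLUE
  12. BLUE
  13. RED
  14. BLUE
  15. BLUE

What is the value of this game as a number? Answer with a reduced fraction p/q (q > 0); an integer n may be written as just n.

9271/8192

Prefix values for BLUE BLUE RED RED RED BLUE RED RED RED RED BLUE BLUE RED BLUE BLUE via {L|R} + simplicity:
step 1: add BLUE to get B; options L={ 0 } R={ none } ⇒ 1
step 2: add BLUE to get BB; options L={ 0,1 } R={ none } ⇒ 2
step 3: add RED to get BBR; options L={ 0,1 } R={ 2 } ⇒ 3/2
step 4: add RED to get BBRR; options L={ 0,1 } R={ 3/2,2 } ⇒ 5/4
step 5: add RED to get BBRRR; options L={ 0,1 } R={ 5/4,3/2,2 } ⇒ 9/8
step 6: add BLUE to get BBRRRB; options L={ 0,1,9/8 } R={ 5/4,3/2,2 } ⇒ 19/16
step 7: add RED to get BBRRRBR; options L={ 0,1,9/8 } R={ 19/16,5/4,3/2,2 } ⇒ 37/32
step 8: add RED to get BBRRRBRR; options L={ 0,1,9/8 } R={ 37/32,19/16,5/4,3/2,2 } ⇒ 73/64
step 9: add RED to get BBRRRBRRR; options L={ 0,1,9/8 } R={ 73/64,37/32,19/16,5/4,3/2,2 } ⇒ 145/128
step 10: add RED to get BBRRRBRRRR; options L={ 0,1,9/8 } R={ 145/128,73/64,37/32,19/16,5/4,3/2,2 } ⇒ 289/256
step 11: add BLUE to get BBRRRBRRRRB; options L={ 0,1,9/8,289/256 } R={ 145/128,73/64,37/32,19/16,5/4,3/2,2 } ⇒ 579/512
step 12: add BLUE to get BBRRRBRRRRBB; options L={ 0,1,9/8,289/256,579/512 } R={ 145/128,73/64,37/32,19/16,5/4,3/2,2 } ⇒ 1159/1024
step 13: add RED to get BBRRRBRRRRBBR; options L={ 0,1,9/8,289/256,579/512 } R={ 1159/1024,145/128,73/64,37/32,19/16,5/4,3/2,2 } ⇒ 2317/2048
step 14: add BLUE to get BBRRRBRRRRBBRB; options L={ 0,1,9/8,289/256,579/512,2317/2048 } R={ 1159/1024,145/128,73/64,37/32,19/16,5/4,3/2,2 } ⇒ 4635/4096
step 15: add BLUE to get BBRRRBRRRRBBRBB; options L={ 0,1,9/8,289/256,579/512,2317/2048,4635/4096 } R={ 1159/1024,145/128,73/64,37/32,19/16,5/4,3/2,2 } ⇒ 9271/8192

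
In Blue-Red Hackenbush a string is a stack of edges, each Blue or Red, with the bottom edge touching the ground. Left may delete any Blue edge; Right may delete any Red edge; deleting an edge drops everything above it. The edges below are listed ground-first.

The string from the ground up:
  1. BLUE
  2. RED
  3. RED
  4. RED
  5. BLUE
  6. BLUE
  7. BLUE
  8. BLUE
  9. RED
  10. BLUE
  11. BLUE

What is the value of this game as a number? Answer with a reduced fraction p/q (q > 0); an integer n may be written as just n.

Build G(s[:k]) for k = 1..11, string s = BLUE RED RED RED BLUE BLUE BLUE BLUE RED BLUE BLUE.
G_1 [B]  L=[0]  R=[∅]  so 1
G_2 [BR]  L=[0]  R=[1]  so 1/2
G_3 [BRR]  L=[0]  R=[1/2,1]  so 1/4
G_4 [BRRR]  L=[0]  R=[1/4,1/2,1]  so 1/8
G_5 [BRRRB]  L=[0,1/8]  R=[1/4,1/2,1]  so 3/16
G_6 [BRRRBB]  L=[0,1/8,3/16]  R=[1/4,1/2,1]  so 7/32
G_7 [BRRRBBB]  L=[0,1/8,3/16,7/32]  R=[1/4,1/2,1]  so 15/64
G_8 [BRRRBBBB]  L=[0,1/8,3/16,7/32,15/64]  R=[1/4,1/2,1]  so 31/128
G_9 [BRRRBBBBR]  L=[0,1/8,3/16,7/32,15/64]  R=[31/128,1/4,1/2,1]  so 61/256
G_10 [BRRRBBBBRB]  L=[0,1/8,3/16,7/32,15/64,61/256]  R=[31/128,1/4,1/2,1]  so 123/512
G_11 [BRRRBBBBRBB]  L=[0,1/8,3/16,7/32,15/64,61/256,123/512]  R=[31/128,1/4,1/2,1]  so 247/1024

247/1024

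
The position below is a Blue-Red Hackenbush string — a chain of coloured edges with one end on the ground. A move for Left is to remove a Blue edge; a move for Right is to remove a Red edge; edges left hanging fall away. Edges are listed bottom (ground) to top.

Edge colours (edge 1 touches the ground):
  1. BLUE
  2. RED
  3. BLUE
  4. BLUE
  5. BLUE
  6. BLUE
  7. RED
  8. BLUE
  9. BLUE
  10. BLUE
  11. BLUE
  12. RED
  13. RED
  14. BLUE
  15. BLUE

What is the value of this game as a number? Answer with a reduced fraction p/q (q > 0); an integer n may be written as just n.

Recurse on prefixes of the 15-edge string BLUE RED BLUE BLUE BLUE BLUE RED BLUE BLUE BLUE BLUE RED RED BLUE BLUE:
g(B) = { 0 |  } = 1
g(BR) = { 0 | 1 } = 1/2
g(BRB) = { 0 1/2 | 1 } = 3/4
g(BRBB) = { 0 1/2 3/4 | 1 } = 7/8
g(BRBBB) = { 0 1/2 3/4 7/8 | 1 } = 15/16
g(BRBBBB) = { 0 1/2 3/4 7/8 15/16 | 1 } = 31/32
g(BRBBBBR) = { 0 1/2 3/4 7/8 15/16 | 31/32 1 } = 61/64
g(BRBBBBRB) = { 0 1/2 3/4 7/8 15/16 61/64 | 31/32 1 } = 123/128
g(BRBBBBRBB) = { 0 1/2 3/4 7/8 15/16 61/64 123/128 | 31/32 1 } = 247/256
g(BRBBBBRBBB) = { 0 1/2 3/4 7/8 15/16 61/64 123/128 247/256 | 31/32 1 } = 495/512
g(BRBBBBRBBBB) = { 0 1/2 3/4 7/8 15/16 61/64 123/128 247/256 495/512 | 31/32 1 } = 991/1024
g(BRBBBBRBBBBR) = { 0 1/2 3/4 7/8 15/16 61/64 123/128 247/256 495/512 | 991/1024 31/32 1 } = 1981/2048
g(BRBBBBRBBBBRR) = { 0 1/2 3/4 7/8 15/16 61/64 123/128 247/256 495/512 | 1981/2048 991/1024 31/32 1 } = 3961/4096
g(BRBBBBRBBBBRRB) = { 0 1/2 3/4 7/8 15/16 61/64 123/128 247/256 495/512 3961/4096 | 1981/2048 991/1024 31/32 1 } = 7923/8192
g(BRBBBBRBBBBRRBB) = { 0 1/2 3/4 7/8 15/16 61/64 123/128 247/256 495/512 3961/4096 7923/8192 | 1981/2048 991/1024 31/32 1 } = 15847/16384

15847/16384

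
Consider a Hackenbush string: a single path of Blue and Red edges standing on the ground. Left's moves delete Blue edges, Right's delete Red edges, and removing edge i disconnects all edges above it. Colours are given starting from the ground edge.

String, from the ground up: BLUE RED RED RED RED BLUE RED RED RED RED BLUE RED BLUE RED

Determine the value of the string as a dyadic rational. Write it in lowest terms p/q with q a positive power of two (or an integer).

Prefix values for BLUE RED RED RED RED BLUE RED RED RED RED BLUE RED BLUE RED via {L|R} + simplicity:
step 1: add BLUE to get B; options L={ 0 } R={ none } gives 1
step 2: add RED to get BR; options L={ 0 } R={ 1 } gives 1/2
step 3: add RED to get BRR; options L={ 0 } R={ 1/2; 1 } gives 1/4
step 4: add RED to get BRRR; options L={ 0 } R={ 1/4; 1/2; 1 } gives 1/8
step 5: add RED to get BRRRR; options L={ 0 } R={ 1/8; 1/4; 1/2; 1 } gives 1/16
step 6: add BLUE to get BRRRRB; options L={ 0; 1/16 } R={ 1/8; 1/4; 1/2; 1 } gives 3/32
step 7: add RED to get BRRRRBR; options L={ 0; 1/16 } R={ 3/32; 1/8; 1/4; 1/2; 1 } gives 5/64
step 8: add RED to get BRRRRBRR; options L={ 0; 1/16 } R={ 5/64; 3/32; 1/8; 1/4; 1/2; 1 } gives 9/128
step 9: add RED to get BRRRRBRRR; options L={ 0; 1/16 } R={ 9/128; 5/64; 3/32; 1/8; 1/4; 1/2; 1 } gives 17/256
step 10: add RED to get BRRRRBRRRR; options L={ 0; 1/16 } R={ 17/256; 9/128; 5/64; 3/32; 1/8; 1/4; 1/2; 1 } gives 33/512
step 11: add BLUE to get BRRRRBRRRRB; options L={ 0; 1/16; 33/512 } R={ 17/256; 9/128; 5/64; 3/32; 1/8; 1/4; 1/2; 1 } gives 67/1024
step 12: add RED to get BRRRRBRRRRBR; options L={ 0; 1/16; 33/512 } R={ 67/1024; 17/256; 9/128; 5/64; 3/32; 1/8; 1/4; 1/2; 1 } gives 133/2048
step 13: add BLUE to get BRRRRBRRRRBRB; options L={ 0; 1/16; 33/512; 133/2048 } R={ 67/1024; 17/256; 9/128; 5/64; 3/32; 1/8; 1/4; 1/2; 1 } gives 267/4096
step 14: add RED to get BRRRRBRRRRBRBR; options L={ 0; 1/16; 33/512; 133/2048 } R={ 267/4096; 67/1024; 17/256; 9/128; 5/64; 3/32; 1/8; 1/4; 1/2; 1 } gives 533/8192

533/8192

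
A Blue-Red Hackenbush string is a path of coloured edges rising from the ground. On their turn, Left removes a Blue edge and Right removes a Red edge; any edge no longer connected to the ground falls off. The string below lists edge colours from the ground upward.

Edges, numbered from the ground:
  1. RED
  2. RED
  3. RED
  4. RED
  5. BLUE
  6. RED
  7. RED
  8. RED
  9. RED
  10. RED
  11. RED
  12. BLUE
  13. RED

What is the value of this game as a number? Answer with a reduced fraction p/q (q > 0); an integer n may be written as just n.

Build value(s[:k]) for k = 1..13, string s = RED RED RED RED BLUE RED RED RED RED RED RED BLUE RED.
1 of 13 · R · max L −∞ · min R 0 — -1
2 of 13 · RR · max L −∞ · min R -1 — -2
3 of 13 · RRR · max L −∞ · min R -2 — -3
4 of 13 · RRRR · max L −∞ · min R -3 — -4
5 of 13 · RRRRB · max L -4 · min R -3 — -7/2
6 of 13 · RRRRBR · max L -4 · min R -7/2 — -15/4
7 of 13 · RRRRBRR · max L -4 · min R -15/4 — -31/8
8 of 13 · RRRRBRRR · max L -4 · min R -31/8 — -63/16
9 of 13 · RRRRBRRRR · max L -4 · min R -63/16 — -127/32
10 of 13 · RRRRBRRRRR · max L -4 · min R -127/32 — -255/64
11 of 13 · RRRRBRRRRRR · max L -4 · min R -255/64 — -511/128
12 of 13 · RRRRBRRRRRRB · max L -511/128 · min R -255/64 — -1021/256
13 of 13 · RRRRBRRRRRRBR · max L -511/128 · min R -1021/256 — -2043/512

-2043/512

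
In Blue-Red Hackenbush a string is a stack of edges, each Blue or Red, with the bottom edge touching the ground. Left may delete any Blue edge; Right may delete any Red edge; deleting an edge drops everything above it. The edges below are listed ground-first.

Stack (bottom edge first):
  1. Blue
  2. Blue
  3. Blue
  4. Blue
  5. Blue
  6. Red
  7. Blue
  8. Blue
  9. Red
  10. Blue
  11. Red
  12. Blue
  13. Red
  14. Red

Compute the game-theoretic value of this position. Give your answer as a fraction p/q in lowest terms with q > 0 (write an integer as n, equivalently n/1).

2473/512

step 1: add Blue to get B; options L={ 0 } R={  } => 1
step 2: add Blue to get BB; options L={ 0,1 } R={  } => 2
step 3: add Blue to get BBB; options L={ 0,1,2 } R={  } => 3
step 4: add Blue to get BBBB; options L={ 0,1,2,3 } R={  } => 4
step 5: add Blue to get BBBBB; options L={ 0,1,2,3,4 } R={  } => 5
step 6: add Red to get BBBBBR; options L={ 0,1,2,3,4 } R={ 5 } => 9/2
step 7: add Blue to get BBBBBRB; options L={ 0,1,2,3,4,9/2 } R={ 5 } => 19/4
step 8: add Blue to get BBBBBRBB; options L={ 0,1,2,3,4,9/2,19/4 } R={ 5 } => 39/8
step 9: add Red to get BBBBBRBBR; options L={ 0,1,2,3,4,9/2,19/4 } R={ 39/8,5 } => 77/16
step 10: add Blue to get BBBBBRBBRB; options L={ 0,1,2,3,4,9/2,19/4,77/16 } R={ 39/8,5 } => 155/32
step 11: add Red to get BBBBBRBBRBR; options L={ 0,1,2,3,4,9/2,19/4,77/16 } R={ 155/32,39/8,5 } => 309/64
step 12: add Blue to get BBBBBRBBRBRB; options L={ 0,1,2,3,4,9/2,19/4,77/16,309/64 } R={ 155/32,39/8,5 } => 619/128
step 13: add Red to get BBBBBRBBRBRBR; options L={ 0,1,2,3,4,9/2,19/4,77/16,309/64 } R={ 619/128,155/32,39/8,5 } => 1237/256
step 14: add Red to get BBBBBRBBRBRBRR; options L={ 0,1,2,3,4,9/2,19/4,77/16,309/64 } R={ 1237/256,619/128,155/32,39/8,5 } => 2473/512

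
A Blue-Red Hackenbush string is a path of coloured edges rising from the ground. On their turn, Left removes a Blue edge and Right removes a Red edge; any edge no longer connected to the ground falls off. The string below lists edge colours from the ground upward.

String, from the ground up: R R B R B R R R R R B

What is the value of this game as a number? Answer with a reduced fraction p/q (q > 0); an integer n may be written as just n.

-893/512

edge 1 of 11 (R): { (no moves) | 0 } so -1
edge 2 of 11 (R): { (no moves) | -1 0 } so -2
edge 3 of 11 (B): { -2 | -1 0 } so -3/2
edge 4 of 11 (R): { -2 | -3/2 -1 0 } so -7/4
edge 5 of 11 (B): { -2 -7/4 | -3/2 -1 0 } so -13/8
edge 6 of 11 (R): { -2 -7/4 | -13/8 -3/2 -1 0 } so -27/16
edge 7 of 11 (R): { -2 -7/4 | -27/16 -13/8 -3/2 -1 0 } so -55/32
edge 8 of 11 (R): { -2 -7/4 | -55/32 -27/16 -13/8 -3/2 -1 0 } so -111/64
edge 9 of 11 (R): { -2 -7/4 | -111/64 -55/32 -27/16 -13/8 -3/2 -1 0 } so -223/128
edge 10 of 11 (R): { -2 -7/4 | -223/128 -111/64 -55/32 -27/16 -13/8 -3/2 -1 0 } so -447/256
edge 11 of 11 (B): { -2 -7/4 -447/256 | -223/128 -111/64 -55/32 -27/16 -13/8 -3/2 -1 0 } so -893/512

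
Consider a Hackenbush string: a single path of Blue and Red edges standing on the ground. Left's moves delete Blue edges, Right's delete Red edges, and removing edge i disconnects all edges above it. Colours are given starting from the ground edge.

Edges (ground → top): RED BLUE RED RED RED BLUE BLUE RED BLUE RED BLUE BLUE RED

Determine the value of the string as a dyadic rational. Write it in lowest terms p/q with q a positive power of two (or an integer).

-3667/4096

Prefix values for RED BLUE RED RED RED BLUE BLUE RED BLUE RED BLUE BLUE RED via {L|R} + simplicity:
step 1: add RED to get R; options L={ (no moves) } R={ 0 } = -1
step 2: add BLUE to get RB; options L={ -1 } R={ 0 } = -1/2
step 3: add RED to get RBR; options L={ -1 } R={ -1/2,0 } = -3/4
step 4: add RED to get RBRR; options L={ -1 } R={ -3/4,-1/2,0 } = -7/8
step 5: add RED to get RBRRR; options L={ -1 } R={ -7/8,-3/4,-1/2,0 } = -15/16
step 6: add BLUE to get RBRRRB; options L={ -1,-15/16 } R={ -7/8,-3/4,-1/2,0 } = -29/32
step 7: add BLUE to get RBRRRBB; options L={ -1,-15/16,-29/32 } R={ -7/8,-3/4,-1/2,0 } = -57/64
step 8: add RED to get RBRRRBBR; options L={ -1,-15/16,-29/32 } R={ -57/64,-7/8,-3/4,-1/2,0 } = -115/128
step 9: add BLUE to get RBRRRBBRB; options L={ -1,-15/16,-29/32,-115/128 } R={ -57/64,-7/8,-3/4,-1/2,0 } = -229/256
step 10: add RED to get RBRRRBBRBR; options L={ -1,-15/16,-29/32,-115/128 } R={ -229/256,-57/64,-7/8,-3/4,-1/2,0 } = -459/512
step 11: add BLUE to get RBRRRBBRBRB; options L={ -1,-15/16,-29/32,-115/128,-459/512 } R={ -229/256,-57/64,-7/8,-3/4,-1/2,0 } = -917/1024
step 12: add BLUE to get RBRRRBBRBRBB; options L={ -1,-15/16,-29/32,-115/128,-459/512,-917/1024 } R={ -229/256,-57/64,-7/8,-3/4,-1/2,0 } = -1833/2048
step 13: add RED to get RBRRRBBRBRBBR; options L={ -1,-15/16,-29/32,-115/128,-459/512,-917/1024 } R={ -1833/2048,-229/256,-57/64,-7/8,-3/4,-1/2,0 } = -3667/4096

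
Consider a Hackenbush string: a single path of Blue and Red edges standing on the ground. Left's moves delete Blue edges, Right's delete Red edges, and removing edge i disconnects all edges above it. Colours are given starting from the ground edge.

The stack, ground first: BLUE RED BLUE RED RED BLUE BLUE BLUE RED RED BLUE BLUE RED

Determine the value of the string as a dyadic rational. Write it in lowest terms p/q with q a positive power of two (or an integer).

2509/4096

v_1 [B]  L=[0]  R=[none]  => 1
v_2 [BR]  L=[0]  R=[1]  => 1/2
v_3 [BRB]  L=[0, 1/2]  R=[1]  => 3/4
v_4 [BRBR]  L=[0, 1/2]  R=[3/4, 1]  => 5/8
v_5 [BRBRR]  L=[0, 1/2]  R=[5/8, 3/4, 1]  => 9/16
v_6 [BRBRRB]  L=[0, 1/2, 9/16]  R=[5/8, 3/4, 1]  => 19/32
v_7 [BRBRRBB]  L=[0, 1/2, 9/16, 19/32]  R=[5/8, 3/4, 1]  => 39/64
v_8 [BRBRRBBB]  L=[0, 1/2, 9/16, 19/32, 39/64]  R=[5/8, 3/4, 1]  => 79/128
v_9 [BRBRRBBBR]  L=[0, 1/2, 9/16, 19/32, 39/64]  R=[79/128, 5/8, 3/4, 1]  => 157/256
v_10 [BRBRRBBBRR]  L=[0, 1/2, 9/16, 19/32, 39/64]  R=[157/256, 79/128, 5/8, 3/4, 1]  => 313/512
v_11 [BRBRRBBBRRB]  L=[0, 1/2, 9/16, 19/32, 39/64, 313/512]  R=[157/256, 79/128, 5/8, 3/4, 1]  => 627/1024
v_12 [BRBRRBBBRRBB]  L=[0, 1/2, 9/16, 19/32, 39/64, 313/512, 627/1024]  R=[157/256, 79/128, 5/8, 3/4, 1]  => 1255/2048
v_13 [BRBRRBBBRRBBR]  L=[0, 1/2, 9/16, 19/32, 39/64, 313/512, 627/1024]  R=[1255/2048, 157/256, 79/128, 5/8, 3/4, 1]  => 2509/4096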